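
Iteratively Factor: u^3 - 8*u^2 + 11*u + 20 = (u - 5)*(u^2 - 3*u - 4) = (u - 5)*(u + 1)*(u - 4)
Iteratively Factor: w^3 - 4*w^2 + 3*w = (w - 1)*(w^2 - 3*w) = (w - 3)*(w - 1)*(w)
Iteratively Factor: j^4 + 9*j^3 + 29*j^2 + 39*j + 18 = (j + 3)*(j^3 + 6*j^2 + 11*j + 6) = (j + 1)*(j + 3)*(j^2 + 5*j + 6) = (j + 1)*(j + 3)^2*(j + 2)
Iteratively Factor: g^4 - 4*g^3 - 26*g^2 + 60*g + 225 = (g - 5)*(g^3 + g^2 - 21*g - 45) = (g - 5)*(g + 3)*(g^2 - 2*g - 15) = (g - 5)^2*(g + 3)*(g + 3)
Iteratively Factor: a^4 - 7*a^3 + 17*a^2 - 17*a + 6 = (a - 1)*(a^3 - 6*a^2 + 11*a - 6) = (a - 1)^2*(a^2 - 5*a + 6) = (a - 2)*(a - 1)^2*(a - 3)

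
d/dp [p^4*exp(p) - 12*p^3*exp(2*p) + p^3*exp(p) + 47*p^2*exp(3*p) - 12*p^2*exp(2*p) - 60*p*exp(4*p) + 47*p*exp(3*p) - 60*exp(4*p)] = (p^4 - 24*p^3*exp(p) + 5*p^3 + 141*p^2*exp(2*p) - 60*p^2*exp(p) + 3*p^2 - 240*p*exp(3*p) + 235*p*exp(2*p) - 24*p*exp(p) - 300*exp(3*p) + 47*exp(2*p))*exp(p)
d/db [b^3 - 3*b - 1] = 3*b^2 - 3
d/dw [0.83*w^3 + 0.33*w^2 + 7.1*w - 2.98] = 2.49*w^2 + 0.66*w + 7.1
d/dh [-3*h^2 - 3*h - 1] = -6*h - 3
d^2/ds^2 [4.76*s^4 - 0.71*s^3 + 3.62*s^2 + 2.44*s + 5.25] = 57.12*s^2 - 4.26*s + 7.24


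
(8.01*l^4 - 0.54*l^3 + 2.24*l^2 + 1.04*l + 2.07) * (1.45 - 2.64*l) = -21.1464*l^5 + 13.0401*l^4 - 6.6966*l^3 + 0.5024*l^2 - 3.9568*l + 3.0015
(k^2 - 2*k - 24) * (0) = 0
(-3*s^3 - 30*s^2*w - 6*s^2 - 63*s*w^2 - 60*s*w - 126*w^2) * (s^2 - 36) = -3*s^5 - 30*s^4*w - 6*s^4 - 63*s^3*w^2 - 60*s^3*w + 108*s^3 - 126*s^2*w^2 + 1080*s^2*w + 216*s^2 + 2268*s*w^2 + 2160*s*w + 4536*w^2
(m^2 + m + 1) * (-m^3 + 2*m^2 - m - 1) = -m^5 + m^4 - 2*m - 1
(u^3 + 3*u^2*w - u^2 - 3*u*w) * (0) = 0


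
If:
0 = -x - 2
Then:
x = -2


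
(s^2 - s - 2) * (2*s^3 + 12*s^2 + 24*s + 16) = 2*s^5 + 10*s^4 + 8*s^3 - 32*s^2 - 64*s - 32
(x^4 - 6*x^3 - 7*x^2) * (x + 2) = x^5 - 4*x^4 - 19*x^3 - 14*x^2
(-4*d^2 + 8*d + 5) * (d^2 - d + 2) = -4*d^4 + 12*d^3 - 11*d^2 + 11*d + 10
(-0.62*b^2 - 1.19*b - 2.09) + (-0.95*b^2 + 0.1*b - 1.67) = -1.57*b^2 - 1.09*b - 3.76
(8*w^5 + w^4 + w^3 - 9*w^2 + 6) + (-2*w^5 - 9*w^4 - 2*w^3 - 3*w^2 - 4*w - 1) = 6*w^5 - 8*w^4 - w^3 - 12*w^2 - 4*w + 5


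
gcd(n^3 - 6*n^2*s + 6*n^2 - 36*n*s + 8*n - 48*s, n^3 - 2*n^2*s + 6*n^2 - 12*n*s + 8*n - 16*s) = n^2 + 6*n + 8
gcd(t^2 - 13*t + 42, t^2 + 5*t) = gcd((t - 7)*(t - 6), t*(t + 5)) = 1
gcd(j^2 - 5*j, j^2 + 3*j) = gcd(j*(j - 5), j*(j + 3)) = j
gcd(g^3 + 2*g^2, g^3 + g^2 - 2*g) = g^2 + 2*g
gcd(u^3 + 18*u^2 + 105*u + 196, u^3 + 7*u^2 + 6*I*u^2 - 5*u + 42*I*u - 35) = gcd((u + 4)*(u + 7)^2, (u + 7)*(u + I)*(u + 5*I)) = u + 7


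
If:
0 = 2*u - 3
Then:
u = 3/2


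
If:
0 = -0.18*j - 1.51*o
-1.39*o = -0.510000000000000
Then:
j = -3.08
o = 0.37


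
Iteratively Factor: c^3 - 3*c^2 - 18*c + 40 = (c + 4)*(c^2 - 7*c + 10) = (c - 2)*(c + 4)*(c - 5)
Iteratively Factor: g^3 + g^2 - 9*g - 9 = (g - 3)*(g^2 + 4*g + 3) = (g - 3)*(g + 3)*(g + 1)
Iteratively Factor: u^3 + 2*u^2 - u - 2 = (u - 1)*(u^2 + 3*u + 2) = (u - 1)*(u + 2)*(u + 1)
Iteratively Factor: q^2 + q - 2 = (q - 1)*(q + 2)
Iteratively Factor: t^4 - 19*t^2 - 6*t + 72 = (t + 3)*(t^3 - 3*t^2 - 10*t + 24) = (t - 4)*(t + 3)*(t^2 + t - 6) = (t - 4)*(t + 3)^2*(t - 2)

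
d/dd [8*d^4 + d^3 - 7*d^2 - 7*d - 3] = 32*d^3 + 3*d^2 - 14*d - 7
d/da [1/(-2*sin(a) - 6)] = cos(a)/(2*(sin(a) + 3)^2)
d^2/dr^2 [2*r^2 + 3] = 4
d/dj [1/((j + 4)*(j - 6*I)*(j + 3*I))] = (-(j + 4)*(j - 6*I) - (j + 4)*(j + 3*I) - (j - 6*I)*(j + 3*I))/((j + 4)^2*(j - 6*I)^2*(j + 3*I)^2)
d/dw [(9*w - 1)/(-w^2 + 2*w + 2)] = (9*w^2 - 2*w + 20)/(w^4 - 4*w^3 + 8*w + 4)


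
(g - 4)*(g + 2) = g^2 - 2*g - 8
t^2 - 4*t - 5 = (t - 5)*(t + 1)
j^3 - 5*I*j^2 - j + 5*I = (j - 1)*(j + 1)*(j - 5*I)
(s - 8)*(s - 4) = s^2 - 12*s + 32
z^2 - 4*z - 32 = (z - 8)*(z + 4)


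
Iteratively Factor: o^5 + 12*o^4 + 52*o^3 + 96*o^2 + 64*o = (o)*(o^4 + 12*o^3 + 52*o^2 + 96*o + 64) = o*(o + 2)*(o^3 + 10*o^2 + 32*o + 32) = o*(o + 2)*(o + 4)*(o^2 + 6*o + 8) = o*(o + 2)^2*(o + 4)*(o + 4)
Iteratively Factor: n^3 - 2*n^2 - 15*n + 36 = (n + 4)*(n^2 - 6*n + 9) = (n - 3)*(n + 4)*(n - 3)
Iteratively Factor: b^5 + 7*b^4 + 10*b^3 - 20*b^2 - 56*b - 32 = (b + 2)*(b^4 + 5*b^3 - 20*b - 16) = (b + 2)*(b + 4)*(b^3 + b^2 - 4*b - 4) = (b + 1)*(b + 2)*(b + 4)*(b^2 - 4) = (b - 2)*(b + 1)*(b + 2)*(b + 4)*(b + 2)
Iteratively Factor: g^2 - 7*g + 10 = (g - 5)*(g - 2)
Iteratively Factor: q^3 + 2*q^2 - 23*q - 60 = (q + 4)*(q^2 - 2*q - 15) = (q + 3)*(q + 4)*(q - 5)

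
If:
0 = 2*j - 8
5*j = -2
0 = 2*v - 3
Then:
No Solution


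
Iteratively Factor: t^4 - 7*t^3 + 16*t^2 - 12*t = (t - 2)*(t^3 - 5*t^2 + 6*t) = (t - 2)^2*(t^2 - 3*t) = t*(t - 2)^2*(t - 3)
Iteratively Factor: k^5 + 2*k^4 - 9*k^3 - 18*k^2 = (k)*(k^4 + 2*k^3 - 9*k^2 - 18*k) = k*(k + 3)*(k^3 - k^2 - 6*k) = k*(k + 2)*(k + 3)*(k^2 - 3*k) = k^2*(k + 2)*(k + 3)*(k - 3)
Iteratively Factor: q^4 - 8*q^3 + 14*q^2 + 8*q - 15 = (q - 5)*(q^3 - 3*q^2 - q + 3) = (q - 5)*(q + 1)*(q^2 - 4*q + 3) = (q - 5)*(q - 1)*(q + 1)*(q - 3)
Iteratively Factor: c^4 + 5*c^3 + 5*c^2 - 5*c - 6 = (c + 2)*(c^3 + 3*c^2 - c - 3) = (c - 1)*(c + 2)*(c^2 + 4*c + 3) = (c - 1)*(c + 2)*(c + 3)*(c + 1)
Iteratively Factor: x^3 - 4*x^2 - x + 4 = (x - 4)*(x^2 - 1) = (x - 4)*(x - 1)*(x + 1)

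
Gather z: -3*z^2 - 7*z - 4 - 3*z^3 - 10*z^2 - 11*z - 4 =-3*z^3 - 13*z^2 - 18*z - 8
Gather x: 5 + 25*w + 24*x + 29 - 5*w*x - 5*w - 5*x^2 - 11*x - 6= 20*w - 5*x^2 + x*(13 - 5*w) + 28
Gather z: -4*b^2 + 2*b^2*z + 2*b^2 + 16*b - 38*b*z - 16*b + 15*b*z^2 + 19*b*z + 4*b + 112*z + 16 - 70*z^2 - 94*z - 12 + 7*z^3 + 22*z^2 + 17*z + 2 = -2*b^2 + 4*b + 7*z^3 + z^2*(15*b - 48) + z*(2*b^2 - 19*b + 35) + 6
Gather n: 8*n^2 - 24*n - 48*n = 8*n^2 - 72*n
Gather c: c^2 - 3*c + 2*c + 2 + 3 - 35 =c^2 - c - 30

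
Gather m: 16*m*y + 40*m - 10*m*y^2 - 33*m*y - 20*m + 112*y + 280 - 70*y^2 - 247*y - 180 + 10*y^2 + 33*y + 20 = m*(-10*y^2 - 17*y + 20) - 60*y^2 - 102*y + 120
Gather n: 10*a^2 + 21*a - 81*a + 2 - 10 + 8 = 10*a^2 - 60*a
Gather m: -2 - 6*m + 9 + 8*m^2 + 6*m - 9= 8*m^2 - 2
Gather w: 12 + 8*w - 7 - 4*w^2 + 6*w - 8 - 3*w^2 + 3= -7*w^2 + 14*w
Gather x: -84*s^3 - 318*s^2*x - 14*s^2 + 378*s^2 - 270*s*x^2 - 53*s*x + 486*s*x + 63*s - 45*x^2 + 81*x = -84*s^3 + 364*s^2 + 63*s + x^2*(-270*s - 45) + x*(-318*s^2 + 433*s + 81)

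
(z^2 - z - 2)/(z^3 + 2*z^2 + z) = (z - 2)/(z*(z + 1))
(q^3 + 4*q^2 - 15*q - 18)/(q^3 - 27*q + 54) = (q + 1)/(q - 3)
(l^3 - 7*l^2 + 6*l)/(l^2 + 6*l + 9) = l*(l^2 - 7*l + 6)/(l^2 + 6*l + 9)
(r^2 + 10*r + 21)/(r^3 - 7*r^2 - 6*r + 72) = (r + 7)/(r^2 - 10*r + 24)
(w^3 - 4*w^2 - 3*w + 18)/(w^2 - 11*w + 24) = (w^2 - w - 6)/(w - 8)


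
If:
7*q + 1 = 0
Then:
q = -1/7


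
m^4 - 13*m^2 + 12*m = m*(m - 3)*(m - 1)*(m + 4)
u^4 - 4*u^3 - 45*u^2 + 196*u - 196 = (u - 7)*(u - 2)^2*(u + 7)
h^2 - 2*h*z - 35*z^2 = (h - 7*z)*(h + 5*z)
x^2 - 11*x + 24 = (x - 8)*(x - 3)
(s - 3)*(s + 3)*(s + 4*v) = s^3 + 4*s^2*v - 9*s - 36*v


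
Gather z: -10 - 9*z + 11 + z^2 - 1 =z^2 - 9*z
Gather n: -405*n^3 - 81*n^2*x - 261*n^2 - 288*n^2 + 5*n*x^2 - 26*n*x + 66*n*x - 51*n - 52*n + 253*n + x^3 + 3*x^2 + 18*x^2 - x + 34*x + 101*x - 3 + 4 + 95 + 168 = -405*n^3 + n^2*(-81*x - 549) + n*(5*x^2 + 40*x + 150) + x^3 + 21*x^2 + 134*x + 264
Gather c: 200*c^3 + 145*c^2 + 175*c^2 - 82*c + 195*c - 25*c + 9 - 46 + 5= 200*c^3 + 320*c^2 + 88*c - 32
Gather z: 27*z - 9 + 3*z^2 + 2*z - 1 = 3*z^2 + 29*z - 10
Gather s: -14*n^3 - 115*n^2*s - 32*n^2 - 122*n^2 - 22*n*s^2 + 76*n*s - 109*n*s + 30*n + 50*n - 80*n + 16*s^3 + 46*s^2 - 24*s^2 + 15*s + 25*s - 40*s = -14*n^3 - 154*n^2 + 16*s^3 + s^2*(22 - 22*n) + s*(-115*n^2 - 33*n)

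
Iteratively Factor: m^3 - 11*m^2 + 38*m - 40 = (m - 5)*(m^2 - 6*m + 8) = (m - 5)*(m - 4)*(m - 2)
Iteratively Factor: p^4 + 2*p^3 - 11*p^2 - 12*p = (p + 1)*(p^3 + p^2 - 12*p) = (p - 3)*(p + 1)*(p^2 + 4*p) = p*(p - 3)*(p + 1)*(p + 4)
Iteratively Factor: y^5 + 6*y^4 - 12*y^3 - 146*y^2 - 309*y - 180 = (y + 1)*(y^4 + 5*y^3 - 17*y^2 - 129*y - 180) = (y + 1)*(y + 4)*(y^3 + y^2 - 21*y - 45) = (y + 1)*(y + 3)*(y + 4)*(y^2 - 2*y - 15) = (y - 5)*(y + 1)*(y + 3)*(y + 4)*(y + 3)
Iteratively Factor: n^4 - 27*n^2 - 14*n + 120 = (n + 3)*(n^3 - 3*n^2 - 18*n + 40) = (n - 5)*(n + 3)*(n^2 + 2*n - 8) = (n - 5)*(n + 3)*(n + 4)*(n - 2)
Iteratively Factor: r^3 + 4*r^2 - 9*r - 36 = (r + 3)*(r^2 + r - 12) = (r - 3)*(r + 3)*(r + 4)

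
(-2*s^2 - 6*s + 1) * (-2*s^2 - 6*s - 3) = 4*s^4 + 24*s^3 + 40*s^2 + 12*s - 3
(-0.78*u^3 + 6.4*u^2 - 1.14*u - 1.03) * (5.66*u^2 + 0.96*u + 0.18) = -4.4148*u^5 + 35.4752*u^4 - 0.448799999999999*u^3 - 5.7722*u^2 - 1.194*u - 0.1854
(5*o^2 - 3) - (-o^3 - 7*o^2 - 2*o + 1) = o^3 + 12*o^2 + 2*o - 4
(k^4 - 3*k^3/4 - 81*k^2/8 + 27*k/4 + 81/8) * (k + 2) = k^5 + 5*k^4/4 - 93*k^3/8 - 27*k^2/2 + 189*k/8 + 81/4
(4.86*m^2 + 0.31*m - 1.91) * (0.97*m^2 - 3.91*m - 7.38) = 4.7142*m^4 - 18.7019*m^3 - 38.9316*m^2 + 5.1803*m + 14.0958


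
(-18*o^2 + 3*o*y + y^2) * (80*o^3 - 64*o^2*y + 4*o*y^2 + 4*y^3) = -1440*o^5 + 1392*o^4*y - 184*o^3*y^2 - 124*o^2*y^3 + 16*o*y^4 + 4*y^5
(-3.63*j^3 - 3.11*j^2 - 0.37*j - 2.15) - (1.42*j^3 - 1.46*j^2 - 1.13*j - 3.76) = -5.05*j^3 - 1.65*j^2 + 0.76*j + 1.61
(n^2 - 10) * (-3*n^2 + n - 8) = -3*n^4 + n^3 + 22*n^2 - 10*n + 80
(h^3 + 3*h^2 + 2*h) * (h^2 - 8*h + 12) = h^5 - 5*h^4 - 10*h^3 + 20*h^2 + 24*h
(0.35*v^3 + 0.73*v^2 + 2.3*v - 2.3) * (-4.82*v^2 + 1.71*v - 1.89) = -1.687*v^5 - 2.9201*v^4 - 10.4992*v^3 + 13.6393*v^2 - 8.28*v + 4.347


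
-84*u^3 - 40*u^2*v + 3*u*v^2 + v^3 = (-6*u + v)*(2*u + v)*(7*u + v)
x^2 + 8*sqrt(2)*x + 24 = (x + 2*sqrt(2))*(x + 6*sqrt(2))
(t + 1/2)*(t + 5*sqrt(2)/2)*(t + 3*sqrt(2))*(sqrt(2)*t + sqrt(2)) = sqrt(2)*t^4 + 3*sqrt(2)*t^3/2 + 11*t^3 + 33*t^2/2 + 31*sqrt(2)*t^2/2 + 11*t/2 + 45*sqrt(2)*t/2 + 15*sqrt(2)/2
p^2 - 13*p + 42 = (p - 7)*(p - 6)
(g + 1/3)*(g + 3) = g^2 + 10*g/3 + 1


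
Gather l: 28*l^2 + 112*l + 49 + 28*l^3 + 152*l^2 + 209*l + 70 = 28*l^3 + 180*l^2 + 321*l + 119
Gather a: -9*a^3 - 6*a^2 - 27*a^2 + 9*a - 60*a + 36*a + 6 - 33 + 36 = -9*a^3 - 33*a^2 - 15*a + 9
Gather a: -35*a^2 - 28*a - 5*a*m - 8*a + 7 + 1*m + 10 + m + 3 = -35*a^2 + a*(-5*m - 36) + 2*m + 20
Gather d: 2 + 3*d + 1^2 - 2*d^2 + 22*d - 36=-2*d^2 + 25*d - 33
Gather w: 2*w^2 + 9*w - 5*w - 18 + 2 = 2*w^2 + 4*w - 16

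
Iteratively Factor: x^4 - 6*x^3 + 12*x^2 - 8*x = (x - 2)*(x^3 - 4*x^2 + 4*x) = (x - 2)^2*(x^2 - 2*x) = (x - 2)^3*(x)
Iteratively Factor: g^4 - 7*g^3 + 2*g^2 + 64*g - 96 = (g - 4)*(g^3 - 3*g^2 - 10*g + 24) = (g - 4)^2*(g^2 + g - 6) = (g - 4)^2*(g + 3)*(g - 2)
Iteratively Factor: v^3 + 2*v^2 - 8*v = (v + 4)*(v^2 - 2*v) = (v - 2)*(v + 4)*(v)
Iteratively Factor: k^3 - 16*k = (k)*(k^2 - 16) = k*(k - 4)*(k + 4)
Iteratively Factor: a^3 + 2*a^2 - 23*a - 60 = (a + 3)*(a^2 - a - 20) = (a + 3)*(a + 4)*(a - 5)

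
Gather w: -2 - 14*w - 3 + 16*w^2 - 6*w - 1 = 16*w^2 - 20*w - 6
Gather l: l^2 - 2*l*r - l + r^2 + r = l^2 + l*(-2*r - 1) + r^2 + r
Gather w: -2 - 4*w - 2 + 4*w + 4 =0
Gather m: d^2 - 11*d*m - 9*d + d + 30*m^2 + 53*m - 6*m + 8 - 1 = d^2 - 8*d + 30*m^2 + m*(47 - 11*d) + 7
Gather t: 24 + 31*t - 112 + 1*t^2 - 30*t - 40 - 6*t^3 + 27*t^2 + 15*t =-6*t^3 + 28*t^2 + 16*t - 128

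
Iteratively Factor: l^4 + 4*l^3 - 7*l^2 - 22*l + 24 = (l + 3)*(l^3 + l^2 - 10*l + 8) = (l + 3)*(l + 4)*(l^2 - 3*l + 2) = (l - 2)*(l + 3)*(l + 4)*(l - 1)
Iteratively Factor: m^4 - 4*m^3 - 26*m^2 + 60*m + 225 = (m + 3)*(m^3 - 7*m^2 - 5*m + 75) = (m - 5)*(m + 3)*(m^2 - 2*m - 15) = (m - 5)^2*(m + 3)*(m + 3)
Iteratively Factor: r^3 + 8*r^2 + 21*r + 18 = (r + 3)*(r^2 + 5*r + 6) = (r + 2)*(r + 3)*(r + 3)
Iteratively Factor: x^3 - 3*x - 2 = (x + 1)*(x^2 - x - 2) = (x - 2)*(x + 1)*(x + 1)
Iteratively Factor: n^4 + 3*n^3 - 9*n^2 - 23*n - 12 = (n + 1)*(n^3 + 2*n^2 - 11*n - 12) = (n - 3)*(n + 1)*(n^2 + 5*n + 4) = (n - 3)*(n + 1)*(n + 4)*(n + 1)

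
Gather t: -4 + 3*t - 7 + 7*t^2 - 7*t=7*t^2 - 4*t - 11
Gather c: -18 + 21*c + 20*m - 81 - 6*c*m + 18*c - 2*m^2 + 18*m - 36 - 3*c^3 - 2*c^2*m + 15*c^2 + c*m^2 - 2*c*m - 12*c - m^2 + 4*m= -3*c^3 + c^2*(15 - 2*m) + c*(m^2 - 8*m + 27) - 3*m^2 + 42*m - 135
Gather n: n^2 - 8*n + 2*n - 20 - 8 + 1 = n^2 - 6*n - 27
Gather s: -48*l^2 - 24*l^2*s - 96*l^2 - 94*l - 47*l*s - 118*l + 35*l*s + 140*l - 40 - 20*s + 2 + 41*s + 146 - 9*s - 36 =-144*l^2 - 72*l + s*(-24*l^2 - 12*l + 12) + 72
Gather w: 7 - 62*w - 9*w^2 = -9*w^2 - 62*w + 7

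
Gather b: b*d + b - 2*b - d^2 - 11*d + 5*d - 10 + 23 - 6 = b*(d - 1) - d^2 - 6*d + 7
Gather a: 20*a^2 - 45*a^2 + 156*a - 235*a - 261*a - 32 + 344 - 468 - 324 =-25*a^2 - 340*a - 480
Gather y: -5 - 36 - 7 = -48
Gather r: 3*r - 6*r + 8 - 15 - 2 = -3*r - 9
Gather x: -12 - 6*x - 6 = -6*x - 18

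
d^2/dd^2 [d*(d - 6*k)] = 2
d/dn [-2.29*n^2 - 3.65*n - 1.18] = -4.58*n - 3.65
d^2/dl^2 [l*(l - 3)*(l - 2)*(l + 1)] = 12*l^2 - 24*l + 2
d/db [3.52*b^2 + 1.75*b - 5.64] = 7.04*b + 1.75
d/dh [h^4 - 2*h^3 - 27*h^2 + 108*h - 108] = 4*h^3 - 6*h^2 - 54*h + 108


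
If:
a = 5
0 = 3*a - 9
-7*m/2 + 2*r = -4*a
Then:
No Solution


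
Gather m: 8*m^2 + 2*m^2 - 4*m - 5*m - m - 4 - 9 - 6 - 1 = 10*m^2 - 10*m - 20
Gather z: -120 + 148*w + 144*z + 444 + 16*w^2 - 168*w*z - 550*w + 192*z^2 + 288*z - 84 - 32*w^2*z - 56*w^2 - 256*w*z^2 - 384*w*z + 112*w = -40*w^2 - 290*w + z^2*(192 - 256*w) + z*(-32*w^2 - 552*w + 432) + 240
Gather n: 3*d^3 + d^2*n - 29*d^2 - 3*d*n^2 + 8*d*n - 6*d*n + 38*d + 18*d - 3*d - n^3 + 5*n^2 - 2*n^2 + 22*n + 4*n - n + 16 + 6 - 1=3*d^3 - 29*d^2 + 53*d - n^3 + n^2*(3 - 3*d) + n*(d^2 + 2*d + 25) + 21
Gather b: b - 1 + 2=b + 1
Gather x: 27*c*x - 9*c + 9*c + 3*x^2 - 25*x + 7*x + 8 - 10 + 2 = 3*x^2 + x*(27*c - 18)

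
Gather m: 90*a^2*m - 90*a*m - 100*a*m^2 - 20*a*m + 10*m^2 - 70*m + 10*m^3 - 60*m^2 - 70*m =10*m^3 + m^2*(-100*a - 50) + m*(90*a^2 - 110*a - 140)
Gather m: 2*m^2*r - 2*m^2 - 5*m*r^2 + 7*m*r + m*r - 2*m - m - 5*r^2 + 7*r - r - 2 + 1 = m^2*(2*r - 2) + m*(-5*r^2 + 8*r - 3) - 5*r^2 + 6*r - 1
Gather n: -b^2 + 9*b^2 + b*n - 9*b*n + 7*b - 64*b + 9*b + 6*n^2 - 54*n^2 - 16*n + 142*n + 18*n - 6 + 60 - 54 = 8*b^2 - 48*b - 48*n^2 + n*(144 - 8*b)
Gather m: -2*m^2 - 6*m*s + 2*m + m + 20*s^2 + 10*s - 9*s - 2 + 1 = -2*m^2 + m*(3 - 6*s) + 20*s^2 + s - 1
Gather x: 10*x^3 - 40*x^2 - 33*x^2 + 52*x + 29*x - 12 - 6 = 10*x^3 - 73*x^2 + 81*x - 18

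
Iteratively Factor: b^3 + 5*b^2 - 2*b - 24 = (b + 4)*(b^2 + b - 6) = (b + 3)*(b + 4)*(b - 2)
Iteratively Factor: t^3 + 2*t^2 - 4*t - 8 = (t + 2)*(t^2 - 4) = (t - 2)*(t + 2)*(t + 2)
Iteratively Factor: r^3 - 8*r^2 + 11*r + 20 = (r - 5)*(r^2 - 3*r - 4) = (r - 5)*(r - 4)*(r + 1)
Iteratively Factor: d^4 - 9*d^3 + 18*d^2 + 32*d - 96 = (d - 4)*(d^3 - 5*d^2 - 2*d + 24) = (d - 4)*(d + 2)*(d^2 - 7*d + 12) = (d - 4)^2*(d + 2)*(d - 3)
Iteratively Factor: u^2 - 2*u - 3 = (u - 3)*(u + 1)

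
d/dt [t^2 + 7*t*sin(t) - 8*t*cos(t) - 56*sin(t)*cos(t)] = 8*t*sin(t) + 7*t*cos(t) + 2*t + 7*sin(t) - 8*cos(t) - 56*cos(2*t)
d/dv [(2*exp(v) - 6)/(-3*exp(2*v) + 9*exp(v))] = 2*exp(-v)/3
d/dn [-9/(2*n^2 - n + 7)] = 9*(4*n - 1)/(2*n^2 - n + 7)^2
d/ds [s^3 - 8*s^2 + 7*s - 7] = 3*s^2 - 16*s + 7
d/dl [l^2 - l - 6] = 2*l - 1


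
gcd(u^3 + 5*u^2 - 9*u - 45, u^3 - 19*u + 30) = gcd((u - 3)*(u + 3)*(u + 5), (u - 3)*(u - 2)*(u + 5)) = u^2 + 2*u - 15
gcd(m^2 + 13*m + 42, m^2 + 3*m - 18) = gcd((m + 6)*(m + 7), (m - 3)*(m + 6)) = m + 6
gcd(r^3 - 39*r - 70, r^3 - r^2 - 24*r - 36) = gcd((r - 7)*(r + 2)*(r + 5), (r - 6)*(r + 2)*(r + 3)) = r + 2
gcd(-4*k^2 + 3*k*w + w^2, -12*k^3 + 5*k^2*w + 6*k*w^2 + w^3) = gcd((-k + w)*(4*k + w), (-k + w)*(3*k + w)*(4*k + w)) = -4*k^2 + 3*k*w + w^2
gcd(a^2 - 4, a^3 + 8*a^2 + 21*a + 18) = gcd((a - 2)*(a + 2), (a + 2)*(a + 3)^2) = a + 2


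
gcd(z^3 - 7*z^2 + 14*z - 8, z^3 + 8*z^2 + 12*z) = 1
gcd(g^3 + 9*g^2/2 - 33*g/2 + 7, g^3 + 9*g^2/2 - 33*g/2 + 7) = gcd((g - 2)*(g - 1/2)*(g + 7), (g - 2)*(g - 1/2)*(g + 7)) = g^3 + 9*g^2/2 - 33*g/2 + 7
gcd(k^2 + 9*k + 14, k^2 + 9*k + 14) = k^2 + 9*k + 14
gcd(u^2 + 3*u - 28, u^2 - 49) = u + 7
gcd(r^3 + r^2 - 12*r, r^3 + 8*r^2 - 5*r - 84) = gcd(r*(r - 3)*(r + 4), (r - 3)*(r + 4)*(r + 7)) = r^2 + r - 12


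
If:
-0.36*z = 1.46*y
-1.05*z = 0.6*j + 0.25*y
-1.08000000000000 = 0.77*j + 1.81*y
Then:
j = -1.04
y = -0.16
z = 0.63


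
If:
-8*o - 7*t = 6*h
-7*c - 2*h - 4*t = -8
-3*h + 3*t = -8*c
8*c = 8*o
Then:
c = 312/49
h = 256/49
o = 312/49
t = -576/49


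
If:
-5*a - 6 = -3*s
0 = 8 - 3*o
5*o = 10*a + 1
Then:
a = 37/30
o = 8/3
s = 73/18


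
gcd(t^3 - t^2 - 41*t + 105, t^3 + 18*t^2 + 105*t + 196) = t + 7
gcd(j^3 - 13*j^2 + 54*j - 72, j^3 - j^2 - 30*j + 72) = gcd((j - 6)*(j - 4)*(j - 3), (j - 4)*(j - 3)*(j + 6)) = j^2 - 7*j + 12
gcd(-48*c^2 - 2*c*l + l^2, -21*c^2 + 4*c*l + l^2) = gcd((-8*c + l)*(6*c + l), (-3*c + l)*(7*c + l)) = 1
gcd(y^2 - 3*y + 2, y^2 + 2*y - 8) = y - 2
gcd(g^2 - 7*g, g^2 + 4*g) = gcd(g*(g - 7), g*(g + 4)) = g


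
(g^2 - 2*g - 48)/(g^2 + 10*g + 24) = (g - 8)/(g + 4)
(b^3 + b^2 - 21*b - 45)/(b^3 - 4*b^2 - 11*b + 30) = (b + 3)/(b - 2)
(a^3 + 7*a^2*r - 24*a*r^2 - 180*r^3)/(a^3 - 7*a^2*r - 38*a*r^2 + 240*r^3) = (-a - 6*r)/(-a + 8*r)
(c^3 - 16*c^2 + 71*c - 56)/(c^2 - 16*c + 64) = (c^2 - 8*c + 7)/(c - 8)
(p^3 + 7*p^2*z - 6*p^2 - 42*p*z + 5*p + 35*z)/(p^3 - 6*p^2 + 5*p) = (p + 7*z)/p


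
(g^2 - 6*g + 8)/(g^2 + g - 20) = (g - 2)/(g + 5)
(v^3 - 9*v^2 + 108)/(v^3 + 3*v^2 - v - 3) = (v^2 - 12*v + 36)/(v^2 - 1)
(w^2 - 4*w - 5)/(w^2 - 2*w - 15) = (w + 1)/(w + 3)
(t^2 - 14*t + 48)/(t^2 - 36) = (t - 8)/(t + 6)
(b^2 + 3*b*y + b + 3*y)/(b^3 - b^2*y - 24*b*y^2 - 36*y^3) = (-b - 1)/(-b^2 + 4*b*y + 12*y^2)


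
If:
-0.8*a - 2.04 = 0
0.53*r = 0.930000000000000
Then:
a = -2.55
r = 1.75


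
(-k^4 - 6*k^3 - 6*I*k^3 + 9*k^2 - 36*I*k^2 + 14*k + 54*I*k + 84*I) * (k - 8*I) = -k^5 - 6*k^4 + 2*I*k^4 - 39*k^3 + 12*I*k^3 - 274*k^2 - 18*I*k^2 + 432*k - 28*I*k + 672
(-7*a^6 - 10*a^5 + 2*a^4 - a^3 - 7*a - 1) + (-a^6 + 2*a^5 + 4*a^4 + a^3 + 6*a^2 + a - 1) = -8*a^6 - 8*a^5 + 6*a^4 + 6*a^2 - 6*a - 2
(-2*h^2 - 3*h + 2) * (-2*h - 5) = 4*h^3 + 16*h^2 + 11*h - 10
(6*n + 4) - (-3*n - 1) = 9*n + 5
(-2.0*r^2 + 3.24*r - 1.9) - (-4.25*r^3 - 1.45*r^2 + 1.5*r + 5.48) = 4.25*r^3 - 0.55*r^2 + 1.74*r - 7.38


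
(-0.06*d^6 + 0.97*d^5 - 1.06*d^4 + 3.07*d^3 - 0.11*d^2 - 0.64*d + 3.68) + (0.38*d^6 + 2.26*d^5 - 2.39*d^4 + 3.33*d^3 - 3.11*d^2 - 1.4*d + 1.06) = 0.32*d^6 + 3.23*d^5 - 3.45*d^4 + 6.4*d^3 - 3.22*d^2 - 2.04*d + 4.74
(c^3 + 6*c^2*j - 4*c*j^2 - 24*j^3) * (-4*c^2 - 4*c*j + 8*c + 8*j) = -4*c^5 - 28*c^4*j + 8*c^4 - 8*c^3*j^2 + 56*c^3*j + 112*c^2*j^3 + 16*c^2*j^2 + 96*c*j^4 - 224*c*j^3 - 192*j^4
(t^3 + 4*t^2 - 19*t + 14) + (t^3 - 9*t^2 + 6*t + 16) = 2*t^3 - 5*t^2 - 13*t + 30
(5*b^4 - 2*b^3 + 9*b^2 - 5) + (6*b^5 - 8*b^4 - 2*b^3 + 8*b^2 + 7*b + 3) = 6*b^5 - 3*b^4 - 4*b^3 + 17*b^2 + 7*b - 2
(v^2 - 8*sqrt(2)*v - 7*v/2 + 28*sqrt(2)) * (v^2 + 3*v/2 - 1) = v^4 - 8*sqrt(2)*v^3 - 2*v^3 - 25*v^2/4 + 16*sqrt(2)*v^2 + 7*v/2 + 50*sqrt(2)*v - 28*sqrt(2)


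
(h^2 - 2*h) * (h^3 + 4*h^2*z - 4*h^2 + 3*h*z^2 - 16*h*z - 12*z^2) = h^5 + 4*h^4*z - 6*h^4 + 3*h^3*z^2 - 24*h^3*z + 8*h^3 - 18*h^2*z^2 + 32*h^2*z + 24*h*z^2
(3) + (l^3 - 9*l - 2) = l^3 - 9*l + 1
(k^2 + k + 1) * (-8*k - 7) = -8*k^3 - 15*k^2 - 15*k - 7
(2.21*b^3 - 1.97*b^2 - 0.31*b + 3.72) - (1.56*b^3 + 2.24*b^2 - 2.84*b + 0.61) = 0.65*b^3 - 4.21*b^2 + 2.53*b + 3.11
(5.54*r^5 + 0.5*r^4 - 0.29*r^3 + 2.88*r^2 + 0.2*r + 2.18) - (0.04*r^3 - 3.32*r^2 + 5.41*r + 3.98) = 5.54*r^5 + 0.5*r^4 - 0.33*r^3 + 6.2*r^2 - 5.21*r - 1.8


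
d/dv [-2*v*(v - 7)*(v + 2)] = -6*v^2 + 20*v + 28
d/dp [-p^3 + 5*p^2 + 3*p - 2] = -3*p^2 + 10*p + 3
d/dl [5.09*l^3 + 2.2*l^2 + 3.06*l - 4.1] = 15.27*l^2 + 4.4*l + 3.06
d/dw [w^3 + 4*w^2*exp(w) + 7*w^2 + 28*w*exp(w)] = 4*w^2*exp(w) + 3*w^2 + 36*w*exp(w) + 14*w + 28*exp(w)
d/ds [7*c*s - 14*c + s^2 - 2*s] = 7*c + 2*s - 2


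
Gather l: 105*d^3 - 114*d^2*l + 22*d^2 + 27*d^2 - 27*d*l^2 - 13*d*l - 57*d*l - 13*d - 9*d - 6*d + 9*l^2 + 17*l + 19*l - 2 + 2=105*d^3 + 49*d^2 - 28*d + l^2*(9 - 27*d) + l*(-114*d^2 - 70*d + 36)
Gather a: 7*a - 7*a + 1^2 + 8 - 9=0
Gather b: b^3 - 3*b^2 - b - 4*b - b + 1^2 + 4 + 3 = b^3 - 3*b^2 - 6*b + 8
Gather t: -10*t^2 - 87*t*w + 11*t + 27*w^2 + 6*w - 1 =-10*t^2 + t*(11 - 87*w) + 27*w^2 + 6*w - 1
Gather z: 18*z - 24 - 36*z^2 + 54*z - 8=-36*z^2 + 72*z - 32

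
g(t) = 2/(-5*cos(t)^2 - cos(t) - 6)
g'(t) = 2*(-10*sin(t)*cos(t) - sin(t))/(-5*cos(t)^2 - cos(t) - 6)^2 = -2*(10*cos(t) + 1)*sin(t)/(5*cos(t)^2 + cos(t) + 6)^2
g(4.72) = -0.33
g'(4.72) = 0.06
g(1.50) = -0.33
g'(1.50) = -0.09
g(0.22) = -0.17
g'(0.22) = -0.03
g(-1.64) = -0.34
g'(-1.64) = 0.02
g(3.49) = -0.21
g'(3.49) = -0.06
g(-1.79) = -0.33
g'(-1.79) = -0.06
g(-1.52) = -0.33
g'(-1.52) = 0.08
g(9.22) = -0.20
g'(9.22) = 0.04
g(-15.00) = -0.25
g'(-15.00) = -0.13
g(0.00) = -0.17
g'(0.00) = 0.00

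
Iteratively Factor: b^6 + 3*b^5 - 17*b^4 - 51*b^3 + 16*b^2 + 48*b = (b + 3)*(b^5 - 17*b^3 + 16*b) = (b + 1)*(b + 3)*(b^4 - b^3 - 16*b^2 + 16*b) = (b - 1)*(b + 1)*(b + 3)*(b^3 - 16*b) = (b - 4)*(b - 1)*(b + 1)*(b + 3)*(b^2 + 4*b) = (b - 4)*(b - 1)*(b + 1)*(b + 3)*(b + 4)*(b)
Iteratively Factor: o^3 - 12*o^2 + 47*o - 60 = (o - 4)*(o^2 - 8*o + 15) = (o - 4)*(o - 3)*(o - 5)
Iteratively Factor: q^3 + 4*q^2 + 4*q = (q + 2)*(q^2 + 2*q) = (q + 2)^2*(q)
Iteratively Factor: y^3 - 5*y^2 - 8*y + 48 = (y - 4)*(y^2 - y - 12) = (y - 4)*(y + 3)*(y - 4)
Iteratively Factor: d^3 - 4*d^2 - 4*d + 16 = (d - 2)*(d^2 - 2*d - 8) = (d - 2)*(d + 2)*(d - 4)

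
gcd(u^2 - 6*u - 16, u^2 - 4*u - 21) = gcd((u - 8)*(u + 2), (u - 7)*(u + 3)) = 1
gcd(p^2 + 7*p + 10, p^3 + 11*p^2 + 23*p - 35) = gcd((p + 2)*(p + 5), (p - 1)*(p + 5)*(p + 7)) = p + 5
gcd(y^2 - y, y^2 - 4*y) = y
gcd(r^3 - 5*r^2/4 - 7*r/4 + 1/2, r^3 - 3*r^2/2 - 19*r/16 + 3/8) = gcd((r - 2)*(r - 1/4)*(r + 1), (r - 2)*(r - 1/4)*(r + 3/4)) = r^2 - 9*r/4 + 1/2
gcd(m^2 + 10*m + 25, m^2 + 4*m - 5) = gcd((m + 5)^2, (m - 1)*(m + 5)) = m + 5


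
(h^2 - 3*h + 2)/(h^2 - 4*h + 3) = (h - 2)/(h - 3)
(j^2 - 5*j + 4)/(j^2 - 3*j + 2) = (j - 4)/(j - 2)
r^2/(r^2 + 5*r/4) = 4*r/(4*r + 5)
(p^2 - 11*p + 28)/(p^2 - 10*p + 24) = (p - 7)/(p - 6)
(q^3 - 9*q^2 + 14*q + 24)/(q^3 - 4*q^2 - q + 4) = (q - 6)/(q - 1)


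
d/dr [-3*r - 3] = -3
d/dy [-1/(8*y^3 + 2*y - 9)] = 2*(12*y^2 + 1)/(8*y^3 + 2*y - 9)^2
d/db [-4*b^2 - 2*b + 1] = -8*b - 2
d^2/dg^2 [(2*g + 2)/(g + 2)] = -4/(g + 2)^3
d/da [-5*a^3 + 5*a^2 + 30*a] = -15*a^2 + 10*a + 30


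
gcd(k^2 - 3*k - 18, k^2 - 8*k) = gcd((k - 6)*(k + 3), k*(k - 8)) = 1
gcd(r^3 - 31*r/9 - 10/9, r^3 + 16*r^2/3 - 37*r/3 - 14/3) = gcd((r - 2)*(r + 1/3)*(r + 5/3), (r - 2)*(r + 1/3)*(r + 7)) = r^2 - 5*r/3 - 2/3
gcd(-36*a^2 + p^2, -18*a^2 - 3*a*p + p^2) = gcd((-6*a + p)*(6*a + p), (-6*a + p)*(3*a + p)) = -6*a + p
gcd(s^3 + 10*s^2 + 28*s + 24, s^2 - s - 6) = s + 2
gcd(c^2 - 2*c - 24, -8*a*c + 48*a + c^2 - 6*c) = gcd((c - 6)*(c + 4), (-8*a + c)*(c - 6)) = c - 6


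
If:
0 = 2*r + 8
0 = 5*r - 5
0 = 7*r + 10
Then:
No Solution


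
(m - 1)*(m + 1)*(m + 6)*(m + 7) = m^4 + 13*m^3 + 41*m^2 - 13*m - 42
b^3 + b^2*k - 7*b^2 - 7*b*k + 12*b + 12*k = (b - 4)*(b - 3)*(b + k)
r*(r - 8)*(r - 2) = r^3 - 10*r^2 + 16*r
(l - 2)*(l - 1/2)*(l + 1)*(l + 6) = l^4 + 9*l^3/2 - 21*l^2/2 - 8*l + 6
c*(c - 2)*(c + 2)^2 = c^4 + 2*c^3 - 4*c^2 - 8*c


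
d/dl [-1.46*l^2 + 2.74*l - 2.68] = 2.74 - 2.92*l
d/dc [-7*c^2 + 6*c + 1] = 6 - 14*c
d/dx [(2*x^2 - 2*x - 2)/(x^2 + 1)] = 2*(x^2 + 4*x - 1)/(x^4 + 2*x^2 + 1)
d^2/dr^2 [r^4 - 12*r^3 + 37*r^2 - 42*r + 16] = 12*r^2 - 72*r + 74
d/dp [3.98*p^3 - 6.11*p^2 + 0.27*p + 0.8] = 11.94*p^2 - 12.22*p + 0.27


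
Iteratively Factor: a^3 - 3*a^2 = (a - 3)*(a^2) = a*(a - 3)*(a)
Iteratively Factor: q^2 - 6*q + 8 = (q - 2)*(q - 4)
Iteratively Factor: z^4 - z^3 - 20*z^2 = (z - 5)*(z^3 + 4*z^2) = (z - 5)*(z + 4)*(z^2) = z*(z - 5)*(z + 4)*(z)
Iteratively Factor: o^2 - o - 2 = (o + 1)*(o - 2)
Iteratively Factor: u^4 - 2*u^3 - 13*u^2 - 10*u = (u - 5)*(u^3 + 3*u^2 + 2*u) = (u - 5)*(u + 2)*(u^2 + u) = u*(u - 5)*(u + 2)*(u + 1)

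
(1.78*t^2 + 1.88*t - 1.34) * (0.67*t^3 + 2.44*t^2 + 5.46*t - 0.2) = 1.1926*t^5 + 5.6028*t^4 + 13.4082*t^3 + 6.6392*t^2 - 7.6924*t + 0.268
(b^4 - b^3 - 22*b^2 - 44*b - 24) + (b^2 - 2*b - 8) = b^4 - b^3 - 21*b^2 - 46*b - 32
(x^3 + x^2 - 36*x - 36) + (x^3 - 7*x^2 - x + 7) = 2*x^3 - 6*x^2 - 37*x - 29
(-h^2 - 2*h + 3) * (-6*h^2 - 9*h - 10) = 6*h^4 + 21*h^3 + 10*h^2 - 7*h - 30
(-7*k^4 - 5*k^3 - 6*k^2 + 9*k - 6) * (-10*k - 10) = 70*k^5 + 120*k^4 + 110*k^3 - 30*k^2 - 30*k + 60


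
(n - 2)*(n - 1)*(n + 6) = n^3 + 3*n^2 - 16*n + 12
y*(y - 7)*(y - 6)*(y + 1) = y^4 - 12*y^3 + 29*y^2 + 42*y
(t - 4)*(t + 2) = t^2 - 2*t - 8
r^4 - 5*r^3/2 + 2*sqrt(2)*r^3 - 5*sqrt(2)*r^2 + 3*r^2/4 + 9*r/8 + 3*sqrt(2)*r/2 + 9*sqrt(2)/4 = (r - 3/2)^2*(r + 1/2)*(r + 2*sqrt(2))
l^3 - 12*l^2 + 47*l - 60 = (l - 5)*(l - 4)*(l - 3)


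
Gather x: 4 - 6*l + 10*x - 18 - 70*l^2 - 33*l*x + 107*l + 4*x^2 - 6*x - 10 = -70*l^2 + 101*l + 4*x^2 + x*(4 - 33*l) - 24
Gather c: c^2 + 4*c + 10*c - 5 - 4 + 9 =c^2 + 14*c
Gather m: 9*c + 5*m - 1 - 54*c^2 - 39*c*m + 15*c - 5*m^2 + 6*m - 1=-54*c^2 + 24*c - 5*m^2 + m*(11 - 39*c) - 2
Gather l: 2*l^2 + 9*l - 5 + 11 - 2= 2*l^2 + 9*l + 4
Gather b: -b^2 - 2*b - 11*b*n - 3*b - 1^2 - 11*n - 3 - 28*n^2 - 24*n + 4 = -b^2 + b*(-11*n - 5) - 28*n^2 - 35*n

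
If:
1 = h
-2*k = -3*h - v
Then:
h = 1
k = v/2 + 3/2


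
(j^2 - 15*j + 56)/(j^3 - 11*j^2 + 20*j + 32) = (j - 7)/(j^2 - 3*j - 4)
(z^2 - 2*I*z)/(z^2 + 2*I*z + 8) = z/(z + 4*I)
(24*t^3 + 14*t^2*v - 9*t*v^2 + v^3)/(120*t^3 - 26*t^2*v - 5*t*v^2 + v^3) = (t + v)/(5*t + v)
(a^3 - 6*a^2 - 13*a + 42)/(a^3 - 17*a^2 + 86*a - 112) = (a + 3)/(a - 8)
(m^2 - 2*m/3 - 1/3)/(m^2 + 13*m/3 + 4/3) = (m - 1)/(m + 4)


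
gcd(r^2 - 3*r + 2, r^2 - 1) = r - 1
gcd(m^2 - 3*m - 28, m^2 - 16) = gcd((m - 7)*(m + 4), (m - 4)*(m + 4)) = m + 4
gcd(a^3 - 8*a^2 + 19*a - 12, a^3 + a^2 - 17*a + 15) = a^2 - 4*a + 3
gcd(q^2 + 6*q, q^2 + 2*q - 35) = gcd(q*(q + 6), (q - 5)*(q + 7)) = 1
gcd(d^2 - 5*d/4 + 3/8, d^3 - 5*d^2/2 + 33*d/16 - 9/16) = d - 3/4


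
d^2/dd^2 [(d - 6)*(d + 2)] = 2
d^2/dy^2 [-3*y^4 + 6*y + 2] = -36*y^2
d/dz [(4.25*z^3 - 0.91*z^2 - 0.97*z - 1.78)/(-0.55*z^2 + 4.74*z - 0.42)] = (-2.3375*z^4 + 40.29*z^3 - 10.2019*z^2 - 1.1936*z + 8.8446)/(0.3025*z^4 - 5.214*z^3 + 22.9296*z^2 - 3.9816*z + 0.1764)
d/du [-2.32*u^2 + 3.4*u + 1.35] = 3.4 - 4.64*u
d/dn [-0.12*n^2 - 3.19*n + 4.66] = -0.24*n - 3.19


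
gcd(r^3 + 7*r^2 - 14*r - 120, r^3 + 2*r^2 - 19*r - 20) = r^2 + r - 20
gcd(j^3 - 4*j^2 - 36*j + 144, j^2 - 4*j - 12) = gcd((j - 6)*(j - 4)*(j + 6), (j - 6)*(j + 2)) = j - 6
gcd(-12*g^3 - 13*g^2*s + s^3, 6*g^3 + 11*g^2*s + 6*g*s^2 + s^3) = 3*g^2 + 4*g*s + s^2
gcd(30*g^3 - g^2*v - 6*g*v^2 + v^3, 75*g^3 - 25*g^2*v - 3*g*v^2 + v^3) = 15*g^2 - 8*g*v + v^2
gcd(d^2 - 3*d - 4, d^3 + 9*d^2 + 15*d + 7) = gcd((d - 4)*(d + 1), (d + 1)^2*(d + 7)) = d + 1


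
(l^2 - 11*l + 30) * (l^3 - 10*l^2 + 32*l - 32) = l^5 - 21*l^4 + 172*l^3 - 684*l^2 + 1312*l - 960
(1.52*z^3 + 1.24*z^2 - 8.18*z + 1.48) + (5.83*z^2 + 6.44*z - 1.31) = 1.52*z^3 + 7.07*z^2 - 1.74*z + 0.17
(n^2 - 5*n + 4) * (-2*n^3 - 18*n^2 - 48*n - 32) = -2*n^5 - 8*n^4 + 34*n^3 + 136*n^2 - 32*n - 128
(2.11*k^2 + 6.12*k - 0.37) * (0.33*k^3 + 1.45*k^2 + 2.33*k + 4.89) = 0.6963*k^5 + 5.0791*k^4 + 13.6682*k^3 + 24.041*k^2 + 29.0647*k - 1.8093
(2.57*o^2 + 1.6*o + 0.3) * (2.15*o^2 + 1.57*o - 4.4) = 5.5255*o^4 + 7.4749*o^3 - 8.151*o^2 - 6.569*o - 1.32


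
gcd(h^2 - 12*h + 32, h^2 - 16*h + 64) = h - 8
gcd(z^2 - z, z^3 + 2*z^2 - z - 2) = z - 1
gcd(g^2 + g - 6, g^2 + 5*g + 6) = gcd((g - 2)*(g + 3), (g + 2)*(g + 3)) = g + 3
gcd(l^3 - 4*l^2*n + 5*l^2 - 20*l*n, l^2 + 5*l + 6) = 1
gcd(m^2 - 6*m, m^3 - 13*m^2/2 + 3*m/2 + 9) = m - 6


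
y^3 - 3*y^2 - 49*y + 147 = (y - 7)*(y - 3)*(y + 7)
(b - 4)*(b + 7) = b^2 + 3*b - 28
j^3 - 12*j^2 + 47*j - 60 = (j - 5)*(j - 4)*(j - 3)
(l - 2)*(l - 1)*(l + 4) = l^3 + l^2 - 10*l + 8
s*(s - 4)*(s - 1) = s^3 - 5*s^2 + 4*s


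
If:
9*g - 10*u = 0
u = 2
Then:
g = 20/9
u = 2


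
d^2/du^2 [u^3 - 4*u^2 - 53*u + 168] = 6*u - 8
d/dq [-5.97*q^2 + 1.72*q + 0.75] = 1.72 - 11.94*q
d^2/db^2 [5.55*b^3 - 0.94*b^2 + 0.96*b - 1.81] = 33.3*b - 1.88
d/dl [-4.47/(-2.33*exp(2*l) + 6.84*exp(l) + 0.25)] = (30.5748 - 20.8302*exp(l))*exp(l)/(-2.33*exp(2*l) + 6.84*exp(l) + 0.25)^2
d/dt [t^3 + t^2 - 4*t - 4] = 3*t^2 + 2*t - 4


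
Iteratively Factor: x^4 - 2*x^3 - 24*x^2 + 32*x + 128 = (x + 4)*(x^3 - 6*x^2 + 32) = (x - 4)*(x + 4)*(x^2 - 2*x - 8) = (x - 4)*(x + 2)*(x + 4)*(x - 4)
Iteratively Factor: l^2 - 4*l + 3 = (l - 1)*(l - 3)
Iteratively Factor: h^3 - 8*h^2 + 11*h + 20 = (h + 1)*(h^2 - 9*h + 20) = (h - 5)*(h + 1)*(h - 4)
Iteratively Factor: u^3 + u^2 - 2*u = (u)*(u^2 + u - 2) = u*(u - 1)*(u + 2)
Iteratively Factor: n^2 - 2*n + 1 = (n - 1)*(n - 1)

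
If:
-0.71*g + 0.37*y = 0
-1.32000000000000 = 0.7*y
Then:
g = -0.98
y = -1.89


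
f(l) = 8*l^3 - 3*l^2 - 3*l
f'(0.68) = 4.02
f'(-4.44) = 496.77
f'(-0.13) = -1.81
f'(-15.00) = 5487.00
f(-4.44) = -746.05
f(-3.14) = -267.83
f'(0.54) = 0.76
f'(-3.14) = 252.47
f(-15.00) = -27630.00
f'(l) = 24*l^2 - 6*l - 3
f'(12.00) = 3381.00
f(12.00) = 13356.00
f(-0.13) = 0.32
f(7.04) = 2621.50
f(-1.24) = -16.15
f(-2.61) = -154.84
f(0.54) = -1.24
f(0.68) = -0.91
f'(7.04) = 1144.24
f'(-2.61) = 176.15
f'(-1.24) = 41.34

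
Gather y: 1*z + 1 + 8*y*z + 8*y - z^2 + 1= y*(8*z + 8) - z^2 + z + 2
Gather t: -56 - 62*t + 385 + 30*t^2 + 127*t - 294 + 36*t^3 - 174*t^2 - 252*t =36*t^3 - 144*t^2 - 187*t + 35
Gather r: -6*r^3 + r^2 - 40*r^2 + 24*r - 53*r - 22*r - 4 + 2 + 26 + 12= -6*r^3 - 39*r^2 - 51*r + 36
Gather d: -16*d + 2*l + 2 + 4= -16*d + 2*l + 6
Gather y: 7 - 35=-28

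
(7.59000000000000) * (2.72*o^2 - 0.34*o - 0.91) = 20.6448*o^2 - 2.5806*o - 6.9069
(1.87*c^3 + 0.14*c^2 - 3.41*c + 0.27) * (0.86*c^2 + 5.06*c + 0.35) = 1.6082*c^5 + 9.5826*c^4 - 1.5697*c^3 - 16.9734*c^2 + 0.1727*c + 0.0945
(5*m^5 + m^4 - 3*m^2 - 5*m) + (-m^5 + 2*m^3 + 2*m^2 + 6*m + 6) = 4*m^5 + m^4 + 2*m^3 - m^2 + m + 6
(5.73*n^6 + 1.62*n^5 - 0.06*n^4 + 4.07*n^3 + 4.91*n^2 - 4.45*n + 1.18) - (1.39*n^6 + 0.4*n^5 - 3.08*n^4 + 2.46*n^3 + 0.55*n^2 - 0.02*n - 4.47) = 4.34*n^6 + 1.22*n^5 + 3.02*n^4 + 1.61*n^3 + 4.36*n^2 - 4.43*n + 5.65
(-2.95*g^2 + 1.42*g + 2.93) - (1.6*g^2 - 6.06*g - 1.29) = -4.55*g^2 + 7.48*g + 4.22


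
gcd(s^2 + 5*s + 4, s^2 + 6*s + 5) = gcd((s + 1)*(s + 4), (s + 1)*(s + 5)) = s + 1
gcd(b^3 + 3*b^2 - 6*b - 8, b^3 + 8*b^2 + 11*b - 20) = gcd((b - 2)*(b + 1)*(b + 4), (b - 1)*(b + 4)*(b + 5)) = b + 4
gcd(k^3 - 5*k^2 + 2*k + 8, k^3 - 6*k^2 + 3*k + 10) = k^2 - k - 2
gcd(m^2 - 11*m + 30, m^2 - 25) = m - 5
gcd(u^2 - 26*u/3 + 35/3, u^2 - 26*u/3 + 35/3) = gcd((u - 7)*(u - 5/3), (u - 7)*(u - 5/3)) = u^2 - 26*u/3 + 35/3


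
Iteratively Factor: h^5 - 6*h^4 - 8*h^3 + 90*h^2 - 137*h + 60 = (h - 5)*(h^4 - h^3 - 13*h^2 + 25*h - 12) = (h - 5)*(h - 3)*(h^3 + 2*h^2 - 7*h + 4) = (h - 5)*(h - 3)*(h - 1)*(h^2 + 3*h - 4) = (h - 5)*(h - 3)*(h - 1)*(h + 4)*(h - 1)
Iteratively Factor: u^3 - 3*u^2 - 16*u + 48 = (u - 3)*(u^2 - 16) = (u - 4)*(u - 3)*(u + 4)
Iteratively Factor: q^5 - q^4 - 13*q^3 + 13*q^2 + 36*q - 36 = (q + 2)*(q^4 - 3*q^3 - 7*q^2 + 27*q - 18) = (q - 3)*(q + 2)*(q^3 - 7*q + 6) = (q - 3)*(q + 2)*(q + 3)*(q^2 - 3*q + 2) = (q - 3)*(q - 1)*(q + 2)*(q + 3)*(q - 2)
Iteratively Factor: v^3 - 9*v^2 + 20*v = (v)*(v^2 - 9*v + 20) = v*(v - 4)*(v - 5)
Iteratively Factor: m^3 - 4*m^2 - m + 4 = (m + 1)*(m^2 - 5*m + 4) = (m - 1)*(m + 1)*(m - 4)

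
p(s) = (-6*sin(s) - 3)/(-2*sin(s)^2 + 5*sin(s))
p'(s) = (4*sin(s)*cos(s) - 5*cos(s))*(-6*sin(s) - 3)/(-2*sin(s)^2 + 5*sin(s))^2 - 6*cos(s)/(-2*sin(s)^2 + 5*sin(s))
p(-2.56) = -0.09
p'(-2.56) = -1.34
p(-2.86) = 0.86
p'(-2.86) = -7.02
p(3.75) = -0.12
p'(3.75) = -1.19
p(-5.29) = -2.88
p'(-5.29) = -0.24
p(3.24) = 4.72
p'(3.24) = -61.33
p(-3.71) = -2.95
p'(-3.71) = -0.96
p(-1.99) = -0.40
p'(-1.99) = -0.17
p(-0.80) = -0.28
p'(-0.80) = 0.57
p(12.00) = -0.07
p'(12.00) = 1.43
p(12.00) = -0.07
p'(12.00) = 1.43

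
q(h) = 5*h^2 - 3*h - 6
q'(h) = 10*h - 3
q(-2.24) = 25.81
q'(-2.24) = -25.40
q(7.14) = 227.48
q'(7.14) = 68.40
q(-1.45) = 8.86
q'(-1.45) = -17.50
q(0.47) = -6.31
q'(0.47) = 1.70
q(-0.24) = -4.99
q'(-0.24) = -5.40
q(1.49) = 0.63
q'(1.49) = 11.90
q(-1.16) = 4.21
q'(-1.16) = -14.60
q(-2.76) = 40.37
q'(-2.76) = -30.60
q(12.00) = 678.00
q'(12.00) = 117.00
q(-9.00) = 426.00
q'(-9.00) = -93.00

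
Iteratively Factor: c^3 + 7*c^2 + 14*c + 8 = (c + 1)*(c^2 + 6*c + 8) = (c + 1)*(c + 4)*(c + 2)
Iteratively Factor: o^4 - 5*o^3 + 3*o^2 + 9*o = (o - 3)*(o^3 - 2*o^2 - 3*o) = (o - 3)*(o + 1)*(o^2 - 3*o) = o*(o - 3)*(o + 1)*(o - 3)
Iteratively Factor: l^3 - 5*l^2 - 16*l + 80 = (l - 4)*(l^2 - l - 20) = (l - 4)*(l + 4)*(l - 5)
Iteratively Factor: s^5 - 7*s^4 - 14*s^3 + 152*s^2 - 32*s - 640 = (s - 5)*(s^4 - 2*s^3 - 24*s^2 + 32*s + 128) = (s - 5)*(s - 4)*(s^3 + 2*s^2 - 16*s - 32) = (s - 5)*(s - 4)*(s + 2)*(s^2 - 16) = (s - 5)*(s - 4)*(s + 2)*(s + 4)*(s - 4)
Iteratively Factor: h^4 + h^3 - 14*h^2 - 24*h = (h + 3)*(h^3 - 2*h^2 - 8*h) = (h + 2)*(h + 3)*(h^2 - 4*h) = (h - 4)*(h + 2)*(h + 3)*(h)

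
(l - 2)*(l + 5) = l^2 + 3*l - 10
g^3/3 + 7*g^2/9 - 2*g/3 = g*(g/3 + 1)*(g - 2/3)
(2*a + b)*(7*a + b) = 14*a^2 + 9*a*b + b^2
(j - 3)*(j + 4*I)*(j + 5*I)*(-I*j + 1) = -I*j^4 + 10*j^3 + 3*I*j^3 - 30*j^2 + 29*I*j^2 - 20*j - 87*I*j + 60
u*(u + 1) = u^2 + u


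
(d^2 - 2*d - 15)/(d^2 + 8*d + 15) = (d - 5)/(d + 5)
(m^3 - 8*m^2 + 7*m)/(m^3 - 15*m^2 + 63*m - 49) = m/(m - 7)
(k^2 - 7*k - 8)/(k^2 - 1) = (k - 8)/(k - 1)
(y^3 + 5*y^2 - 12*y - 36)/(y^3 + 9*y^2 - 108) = (y + 2)/(y + 6)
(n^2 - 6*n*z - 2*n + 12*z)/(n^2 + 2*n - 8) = (n - 6*z)/(n + 4)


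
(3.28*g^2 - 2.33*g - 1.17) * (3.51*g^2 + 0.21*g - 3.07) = 11.5128*g^4 - 7.4895*g^3 - 14.6656*g^2 + 6.9074*g + 3.5919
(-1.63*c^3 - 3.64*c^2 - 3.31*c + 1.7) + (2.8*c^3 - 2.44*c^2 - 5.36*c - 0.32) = 1.17*c^3 - 6.08*c^2 - 8.67*c + 1.38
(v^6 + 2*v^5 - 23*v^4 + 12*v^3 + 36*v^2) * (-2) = -2*v^6 - 4*v^5 + 46*v^4 - 24*v^3 - 72*v^2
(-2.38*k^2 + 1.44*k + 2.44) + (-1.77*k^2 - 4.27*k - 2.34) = -4.15*k^2 - 2.83*k + 0.1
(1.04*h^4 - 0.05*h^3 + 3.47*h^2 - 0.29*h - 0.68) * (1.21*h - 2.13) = 1.2584*h^5 - 2.2757*h^4 + 4.3052*h^3 - 7.742*h^2 - 0.2051*h + 1.4484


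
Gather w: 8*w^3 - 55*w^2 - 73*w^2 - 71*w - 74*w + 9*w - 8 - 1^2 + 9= 8*w^3 - 128*w^2 - 136*w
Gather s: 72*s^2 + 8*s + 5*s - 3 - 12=72*s^2 + 13*s - 15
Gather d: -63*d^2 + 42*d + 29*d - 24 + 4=-63*d^2 + 71*d - 20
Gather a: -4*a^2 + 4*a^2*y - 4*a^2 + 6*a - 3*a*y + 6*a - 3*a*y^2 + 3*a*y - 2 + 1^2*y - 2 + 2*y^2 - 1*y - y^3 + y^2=a^2*(4*y - 8) + a*(12 - 3*y^2) - y^3 + 3*y^2 - 4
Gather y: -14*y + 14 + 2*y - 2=12 - 12*y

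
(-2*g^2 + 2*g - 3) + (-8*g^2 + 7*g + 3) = -10*g^2 + 9*g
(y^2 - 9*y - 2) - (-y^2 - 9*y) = 2*y^2 - 2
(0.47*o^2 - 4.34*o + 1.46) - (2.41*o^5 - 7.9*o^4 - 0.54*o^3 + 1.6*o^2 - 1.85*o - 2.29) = -2.41*o^5 + 7.9*o^4 + 0.54*o^3 - 1.13*o^2 - 2.49*o + 3.75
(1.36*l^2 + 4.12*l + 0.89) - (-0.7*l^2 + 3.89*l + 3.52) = 2.06*l^2 + 0.23*l - 2.63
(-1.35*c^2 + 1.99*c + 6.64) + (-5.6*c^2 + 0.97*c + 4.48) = -6.95*c^2 + 2.96*c + 11.12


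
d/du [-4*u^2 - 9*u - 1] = -8*u - 9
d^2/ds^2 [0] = 0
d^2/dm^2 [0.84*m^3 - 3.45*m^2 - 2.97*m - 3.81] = 5.04*m - 6.9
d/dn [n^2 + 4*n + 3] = 2*n + 4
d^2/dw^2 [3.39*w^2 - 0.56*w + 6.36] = 6.78000000000000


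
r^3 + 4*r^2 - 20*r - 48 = (r - 4)*(r + 2)*(r + 6)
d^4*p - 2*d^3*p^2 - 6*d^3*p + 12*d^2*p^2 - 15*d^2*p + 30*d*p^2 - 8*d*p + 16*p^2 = (d - 8)*(d + 1)*(d - 2*p)*(d*p + p)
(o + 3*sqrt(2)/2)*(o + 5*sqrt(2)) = o^2 + 13*sqrt(2)*o/2 + 15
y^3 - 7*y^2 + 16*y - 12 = (y - 3)*(y - 2)^2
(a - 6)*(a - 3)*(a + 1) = a^3 - 8*a^2 + 9*a + 18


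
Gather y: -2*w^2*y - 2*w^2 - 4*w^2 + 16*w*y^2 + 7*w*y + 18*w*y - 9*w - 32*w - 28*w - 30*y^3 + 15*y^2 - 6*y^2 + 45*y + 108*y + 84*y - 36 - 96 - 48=-6*w^2 - 69*w - 30*y^3 + y^2*(16*w + 9) + y*(-2*w^2 + 25*w + 237) - 180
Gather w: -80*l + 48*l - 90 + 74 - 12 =-32*l - 28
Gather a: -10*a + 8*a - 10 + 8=-2*a - 2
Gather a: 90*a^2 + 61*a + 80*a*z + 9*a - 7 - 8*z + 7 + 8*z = 90*a^2 + a*(80*z + 70)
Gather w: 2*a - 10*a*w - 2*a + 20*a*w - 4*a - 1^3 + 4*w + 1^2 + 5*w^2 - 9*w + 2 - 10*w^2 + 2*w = -4*a - 5*w^2 + w*(10*a - 3) + 2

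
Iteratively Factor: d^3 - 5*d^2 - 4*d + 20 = (d - 5)*(d^2 - 4) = (d - 5)*(d + 2)*(d - 2)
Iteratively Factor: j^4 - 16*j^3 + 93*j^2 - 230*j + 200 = (j - 2)*(j^3 - 14*j^2 + 65*j - 100) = (j - 4)*(j - 2)*(j^2 - 10*j + 25) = (j - 5)*(j - 4)*(j - 2)*(j - 5)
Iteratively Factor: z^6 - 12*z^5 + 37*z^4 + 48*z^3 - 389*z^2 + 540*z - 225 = (z - 1)*(z^5 - 11*z^4 + 26*z^3 + 74*z^2 - 315*z + 225) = (z - 1)^2*(z^4 - 10*z^3 + 16*z^2 + 90*z - 225) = (z - 3)*(z - 1)^2*(z^3 - 7*z^2 - 5*z + 75) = (z - 3)*(z - 1)^2*(z + 3)*(z^2 - 10*z + 25) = (z - 5)*(z - 3)*(z - 1)^2*(z + 3)*(z - 5)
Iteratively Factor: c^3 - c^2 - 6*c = (c)*(c^2 - c - 6) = c*(c + 2)*(c - 3)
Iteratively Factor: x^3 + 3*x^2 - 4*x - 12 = (x + 2)*(x^2 + x - 6) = (x - 2)*(x + 2)*(x + 3)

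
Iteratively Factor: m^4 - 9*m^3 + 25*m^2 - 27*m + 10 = (m - 1)*(m^3 - 8*m^2 + 17*m - 10) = (m - 1)^2*(m^2 - 7*m + 10) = (m - 5)*(m - 1)^2*(m - 2)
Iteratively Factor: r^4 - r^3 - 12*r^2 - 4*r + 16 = (r - 1)*(r^3 - 12*r - 16) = (r - 4)*(r - 1)*(r^2 + 4*r + 4) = (r - 4)*(r - 1)*(r + 2)*(r + 2)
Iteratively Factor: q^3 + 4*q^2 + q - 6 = (q + 2)*(q^2 + 2*q - 3) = (q - 1)*(q + 2)*(q + 3)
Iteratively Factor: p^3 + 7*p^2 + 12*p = (p + 4)*(p^2 + 3*p) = (p + 3)*(p + 4)*(p)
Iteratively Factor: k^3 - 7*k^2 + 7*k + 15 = (k - 5)*(k^2 - 2*k - 3) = (k - 5)*(k + 1)*(k - 3)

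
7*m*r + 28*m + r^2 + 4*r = (7*m + r)*(r + 4)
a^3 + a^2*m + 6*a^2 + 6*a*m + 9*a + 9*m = (a + 3)^2*(a + m)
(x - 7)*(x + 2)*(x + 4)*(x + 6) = x^4 + 5*x^3 - 40*x^2 - 260*x - 336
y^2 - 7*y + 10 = (y - 5)*(y - 2)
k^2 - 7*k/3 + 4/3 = (k - 4/3)*(k - 1)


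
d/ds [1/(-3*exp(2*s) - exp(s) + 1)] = (6*exp(s) + 1)*exp(s)/(3*exp(2*s) + exp(s) - 1)^2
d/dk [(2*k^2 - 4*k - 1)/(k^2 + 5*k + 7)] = (14*k^2 + 30*k - 23)/(k^4 + 10*k^3 + 39*k^2 + 70*k + 49)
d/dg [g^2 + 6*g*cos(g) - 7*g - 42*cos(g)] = -6*g*sin(g) + 2*g + 42*sin(g) + 6*cos(g) - 7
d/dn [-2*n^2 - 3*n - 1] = -4*n - 3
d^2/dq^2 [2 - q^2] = -2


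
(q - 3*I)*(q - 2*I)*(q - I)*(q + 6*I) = q^4 + 25*q^2 - 60*I*q - 36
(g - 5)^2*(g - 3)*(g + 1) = g^4 - 12*g^3 + 42*g^2 - 20*g - 75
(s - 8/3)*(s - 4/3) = s^2 - 4*s + 32/9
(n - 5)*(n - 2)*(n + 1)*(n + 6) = n^4 - 33*n^2 + 28*n + 60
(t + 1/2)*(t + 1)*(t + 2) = t^3 + 7*t^2/2 + 7*t/2 + 1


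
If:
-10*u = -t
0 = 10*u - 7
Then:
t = 7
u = 7/10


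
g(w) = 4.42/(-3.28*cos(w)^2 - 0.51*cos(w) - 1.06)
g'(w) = 4.42*(-6.56*sin(w)*cos(w) - 0.51*sin(w))/(-3.28*cos(w)^2 - 0.51*cos(w) - 1.06)^2 = -(28.9952*cos(w) + 2.2542)*sin(w)/(3.28*cos(w)^2 + 0.51*cos(w) + 1.06)^2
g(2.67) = -1.38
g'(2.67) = 1.04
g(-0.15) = -0.93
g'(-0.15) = 0.20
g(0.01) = -0.91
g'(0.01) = -0.01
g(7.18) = -1.66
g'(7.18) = -2.25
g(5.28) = -1.94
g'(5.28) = 2.89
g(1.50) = -3.97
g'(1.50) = -3.47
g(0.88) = -1.63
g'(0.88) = -2.16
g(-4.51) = -4.05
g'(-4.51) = 2.95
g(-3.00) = -1.17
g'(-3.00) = -0.26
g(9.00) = -1.33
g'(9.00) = 0.90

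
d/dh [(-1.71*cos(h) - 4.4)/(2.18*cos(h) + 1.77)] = -6.5653*sin(h)/(2.18*cos(h) + 1.77)^2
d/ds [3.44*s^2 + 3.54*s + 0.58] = 6.88*s + 3.54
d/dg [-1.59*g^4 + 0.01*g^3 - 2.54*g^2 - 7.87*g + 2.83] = -6.36*g^3 + 0.03*g^2 - 5.08*g - 7.87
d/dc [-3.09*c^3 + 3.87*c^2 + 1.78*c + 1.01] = -9.27*c^2 + 7.74*c + 1.78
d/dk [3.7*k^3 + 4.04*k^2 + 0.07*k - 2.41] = 11.1*k^2 + 8.08*k + 0.07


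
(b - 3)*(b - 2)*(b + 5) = b^3 - 19*b + 30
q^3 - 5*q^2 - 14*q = q*(q - 7)*(q + 2)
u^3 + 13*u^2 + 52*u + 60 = (u + 2)*(u + 5)*(u + 6)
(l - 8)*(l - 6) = l^2 - 14*l + 48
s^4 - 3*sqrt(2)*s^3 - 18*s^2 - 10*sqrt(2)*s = s*(s - 5*sqrt(2))*(s + sqrt(2))^2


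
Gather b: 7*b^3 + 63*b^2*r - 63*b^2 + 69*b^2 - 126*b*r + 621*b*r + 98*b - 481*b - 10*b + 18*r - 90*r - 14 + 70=7*b^3 + b^2*(63*r + 6) + b*(495*r - 393) - 72*r + 56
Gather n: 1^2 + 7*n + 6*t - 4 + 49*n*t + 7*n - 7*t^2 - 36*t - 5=n*(49*t + 14) - 7*t^2 - 30*t - 8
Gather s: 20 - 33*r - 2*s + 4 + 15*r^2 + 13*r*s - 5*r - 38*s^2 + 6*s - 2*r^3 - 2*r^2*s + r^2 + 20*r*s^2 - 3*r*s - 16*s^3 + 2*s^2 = -2*r^3 + 16*r^2 - 38*r - 16*s^3 + s^2*(20*r - 36) + s*(-2*r^2 + 10*r + 4) + 24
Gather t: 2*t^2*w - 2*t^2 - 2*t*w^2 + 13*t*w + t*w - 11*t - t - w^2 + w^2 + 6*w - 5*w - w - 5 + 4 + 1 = t^2*(2*w - 2) + t*(-2*w^2 + 14*w - 12)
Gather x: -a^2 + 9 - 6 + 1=4 - a^2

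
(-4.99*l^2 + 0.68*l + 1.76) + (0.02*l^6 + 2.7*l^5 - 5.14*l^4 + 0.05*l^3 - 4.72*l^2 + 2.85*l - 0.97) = 0.02*l^6 + 2.7*l^5 - 5.14*l^4 + 0.05*l^3 - 9.71*l^2 + 3.53*l + 0.79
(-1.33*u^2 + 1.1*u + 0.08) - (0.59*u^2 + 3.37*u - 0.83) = -1.92*u^2 - 2.27*u + 0.91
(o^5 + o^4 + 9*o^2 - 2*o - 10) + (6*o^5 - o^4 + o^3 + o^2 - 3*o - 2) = 7*o^5 + o^3 + 10*o^2 - 5*o - 12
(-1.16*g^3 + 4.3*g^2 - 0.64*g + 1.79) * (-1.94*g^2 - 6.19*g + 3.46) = 2.2504*g^5 - 1.1616*g^4 - 29.389*g^3 + 15.367*g^2 - 13.2945*g + 6.1934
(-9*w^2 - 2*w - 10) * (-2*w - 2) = 18*w^3 + 22*w^2 + 24*w + 20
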